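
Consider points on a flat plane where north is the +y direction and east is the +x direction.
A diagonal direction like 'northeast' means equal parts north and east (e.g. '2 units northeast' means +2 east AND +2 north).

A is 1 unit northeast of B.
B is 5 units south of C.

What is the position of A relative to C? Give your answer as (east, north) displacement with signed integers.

Place C at the origin (east=0, north=0).
  B is 5 units south of C: delta (east=+0, north=-5); B at (east=0, north=-5).
  A is 1 unit northeast of B: delta (east=+1, north=+1); A at (east=1, north=-4).
Therefore A relative to C: (east=1, north=-4).

Answer: A is at (east=1, north=-4) relative to C.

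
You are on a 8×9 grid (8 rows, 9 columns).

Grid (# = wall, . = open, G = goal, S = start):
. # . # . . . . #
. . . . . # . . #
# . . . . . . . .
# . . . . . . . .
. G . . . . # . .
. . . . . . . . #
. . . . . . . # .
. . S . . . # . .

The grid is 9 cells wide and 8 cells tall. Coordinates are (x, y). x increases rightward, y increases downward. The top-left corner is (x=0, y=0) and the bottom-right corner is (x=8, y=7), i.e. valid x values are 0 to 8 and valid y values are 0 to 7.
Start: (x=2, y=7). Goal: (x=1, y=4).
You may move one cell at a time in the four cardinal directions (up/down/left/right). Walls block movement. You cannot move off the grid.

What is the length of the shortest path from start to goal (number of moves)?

Answer: Shortest path length: 4

Derivation:
BFS from (x=2, y=7) until reaching (x=1, y=4):
  Distance 0: (x=2, y=7)
  Distance 1: (x=2, y=6), (x=1, y=7), (x=3, y=7)
  Distance 2: (x=2, y=5), (x=1, y=6), (x=3, y=6), (x=0, y=7), (x=4, y=7)
  Distance 3: (x=2, y=4), (x=1, y=5), (x=3, y=5), (x=0, y=6), (x=4, y=6), (x=5, y=7)
  Distance 4: (x=2, y=3), (x=1, y=4), (x=3, y=4), (x=0, y=5), (x=4, y=5), (x=5, y=6)  <- goal reached here
One shortest path (4 moves): (x=2, y=7) -> (x=1, y=7) -> (x=1, y=6) -> (x=1, y=5) -> (x=1, y=4)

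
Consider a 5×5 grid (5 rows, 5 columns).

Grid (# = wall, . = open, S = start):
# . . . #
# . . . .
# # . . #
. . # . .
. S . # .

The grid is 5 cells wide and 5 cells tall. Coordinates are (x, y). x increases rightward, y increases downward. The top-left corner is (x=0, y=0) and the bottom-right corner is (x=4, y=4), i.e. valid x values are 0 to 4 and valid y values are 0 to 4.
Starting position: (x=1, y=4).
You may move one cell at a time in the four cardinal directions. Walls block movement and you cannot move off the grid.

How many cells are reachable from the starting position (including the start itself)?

Answer: Reachable cells: 5

Derivation:
BFS flood-fill from (x=1, y=4):
  Distance 0: (x=1, y=4)
  Distance 1: (x=1, y=3), (x=0, y=4), (x=2, y=4)
  Distance 2: (x=0, y=3)
Total reachable: 5 (grid has 17 open cells total)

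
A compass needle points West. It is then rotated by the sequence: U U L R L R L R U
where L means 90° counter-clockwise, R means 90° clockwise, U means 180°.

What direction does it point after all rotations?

Start: West
  U (U-turn (180°)) -> East
  U (U-turn (180°)) -> West
  L (left (90° counter-clockwise)) -> South
  R (right (90° clockwise)) -> West
  L (left (90° counter-clockwise)) -> South
  R (right (90° clockwise)) -> West
  L (left (90° counter-clockwise)) -> South
  R (right (90° clockwise)) -> West
  U (U-turn (180°)) -> East
Final: East

Answer: Final heading: East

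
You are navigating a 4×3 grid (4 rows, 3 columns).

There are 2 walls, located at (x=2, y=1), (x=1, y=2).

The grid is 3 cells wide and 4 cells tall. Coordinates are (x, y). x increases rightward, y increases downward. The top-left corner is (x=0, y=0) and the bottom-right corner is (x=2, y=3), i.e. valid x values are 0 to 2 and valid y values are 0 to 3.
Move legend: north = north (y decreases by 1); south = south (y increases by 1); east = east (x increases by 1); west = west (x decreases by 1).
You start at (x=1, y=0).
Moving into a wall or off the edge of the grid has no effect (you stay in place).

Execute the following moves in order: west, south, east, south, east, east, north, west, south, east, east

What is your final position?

Start: (x=1, y=0)
  west (west): (x=1, y=0) -> (x=0, y=0)
  south (south): (x=0, y=0) -> (x=0, y=1)
  east (east): (x=0, y=1) -> (x=1, y=1)
  south (south): blocked, stay at (x=1, y=1)
  east (east): blocked, stay at (x=1, y=1)
  east (east): blocked, stay at (x=1, y=1)
  north (north): (x=1, y=1) -> (x=1, y=0)
  west (west): (x=1, y=0) -> (x=0, y=0)
  south (south): (x=0, y=0) -> (x=0, y=1)
  east (east): (x=0, y=1) -> (x=1, y=1)
  east (east): blocked, stay at (x=1, y=1)
Final: (x=1, y=1)

Answer: Final position: (x=1, y=1)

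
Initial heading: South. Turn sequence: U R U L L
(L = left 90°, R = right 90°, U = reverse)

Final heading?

Start: South
  U (U-turn (180°)) -> North
  R (right (90° clockwise)) -> East
  U (U-turn (180°)) -> West
  L (left (90° counter-clockwise)) -> South
  L (left (90° counter-clockwise)) -> East
Final: East

Answer: Final heading: East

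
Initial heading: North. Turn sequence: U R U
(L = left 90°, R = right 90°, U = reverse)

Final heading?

Answer: Final heading: East

Derivation:
Start: North
  U (U-turn (180°)) -> South
  R (right (90° clockwise)) -> West
  U (U-turn (180°)) -> East
Final: East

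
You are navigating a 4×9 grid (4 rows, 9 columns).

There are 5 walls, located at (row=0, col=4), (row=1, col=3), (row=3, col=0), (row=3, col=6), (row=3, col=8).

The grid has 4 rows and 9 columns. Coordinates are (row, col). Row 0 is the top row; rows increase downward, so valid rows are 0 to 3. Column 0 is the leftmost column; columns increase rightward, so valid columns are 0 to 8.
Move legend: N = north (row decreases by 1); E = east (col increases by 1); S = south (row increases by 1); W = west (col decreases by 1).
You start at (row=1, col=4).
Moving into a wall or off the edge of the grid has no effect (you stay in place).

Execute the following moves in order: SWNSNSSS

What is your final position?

Answer: Final position: (row=3, col=3)

Derivation:
Start: (row=1, col=4)
  S (south): (row=1, col=4) -> (row=2, col=4)
  W (west): (row=2, col=4) -> (row=2, col=3)
  N (north): blocked, stay at (row=2, col=3)
  S (south): (row=2, col=3) -> (row=3, col=3)
  N (north): (row=3, col=3) -> (row=2, col=3)
  S (south): (row=2, col=3) -> (row=3, col=3)
  S (south): blocked, stay at (row=3, col=3)
  S (south): blocked, stay at (row=3, col=3)
Final: (row=3, col=3)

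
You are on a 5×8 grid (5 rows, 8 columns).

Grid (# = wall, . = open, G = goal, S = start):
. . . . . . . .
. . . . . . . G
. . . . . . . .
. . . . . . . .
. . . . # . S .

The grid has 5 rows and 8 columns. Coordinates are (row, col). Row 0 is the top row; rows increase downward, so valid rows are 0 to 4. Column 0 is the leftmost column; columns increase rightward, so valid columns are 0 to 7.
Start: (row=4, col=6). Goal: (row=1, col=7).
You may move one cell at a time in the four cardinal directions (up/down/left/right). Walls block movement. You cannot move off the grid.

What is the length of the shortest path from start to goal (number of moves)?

BFS from (row=4, col=6) until reaching (row=1, col=7):
  Distance 0: (row=4, col=6)
  Distance 1: (row=3, col=6), (row=4, col=5), (row=4, col=7)
  Distance 2: (row=2, col=6), (row=3, col=5), (row=3, col=7)
  Distance 3: (row=1, col=6), (row=2, col=5), (row=2, col=7), (row=3, col=4)
  Distance 4: (row=0, col=6), (row=1, col=5), (row=1, col=7), (row=2, col=4), (row=3, col=3)  <- goal reached here
One shortest path (4 moves): (row=4, col=6) -> (row=4, col=7) -> (row=3, col=7) -> (row=2, col=7) -> (row=1, col=7)

Answer: Shortest path length: 4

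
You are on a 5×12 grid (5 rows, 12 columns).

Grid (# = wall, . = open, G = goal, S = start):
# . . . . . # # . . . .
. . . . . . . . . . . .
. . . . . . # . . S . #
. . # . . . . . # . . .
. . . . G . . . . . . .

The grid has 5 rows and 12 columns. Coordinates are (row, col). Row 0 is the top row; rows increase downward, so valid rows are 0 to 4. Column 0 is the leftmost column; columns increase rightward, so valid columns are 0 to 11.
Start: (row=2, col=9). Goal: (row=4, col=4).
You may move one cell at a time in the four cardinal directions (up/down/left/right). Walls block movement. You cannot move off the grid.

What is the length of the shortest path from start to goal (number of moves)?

Answer: Shortest path length: 7

Derivation:
BFS from (row=2, col=9) until reaching (row=4, col=4):
  Distance 0: (row=2, col=9)
  Distance 1: (row=1, col=9), (row=2, col=8), (row=2, col=10), (row=3, col=9)
  Distance 2: (row=0, col=9), (row=1, col=8), (row=1, col=10), (row=2, col=7), (row=3, col=10), (row=4, col=9)
  Distance 3: (row=0, col=8), (row=0, col=10), (row=1, col=7), (row=1, col=11), (row=3, col=7), (row=3, col=11), (row=4, col=8), (row=4, col=10)
  Distance 4: (row=0, col=11), (row=1, col=6), (row=3, col=6), (row=4, col=7), (row=4, col=11)
  Distance 5: (row=1, col=5), (row=3, col=5), (row=4, col=6)
  Distance 6: (row=0, col=5), (row=1, col=4), (row=2, col=5), (row=3, col=4), (row=4, col=5)
  Distance 7: (row=0, col=4), (row=1, col=3), (row=2, col=4), (row=3, col=3), (row=4, col=4)  <- goal reached here
One shortest path (7 moves): (row=2, col=9) -> (row=2, col=8) -> (row=2, col=7) -> (row=3, col=7) -> (row=3, col=6) -> (row=3, col=5) -> (row=3, col=4) -> (row=4, col=4)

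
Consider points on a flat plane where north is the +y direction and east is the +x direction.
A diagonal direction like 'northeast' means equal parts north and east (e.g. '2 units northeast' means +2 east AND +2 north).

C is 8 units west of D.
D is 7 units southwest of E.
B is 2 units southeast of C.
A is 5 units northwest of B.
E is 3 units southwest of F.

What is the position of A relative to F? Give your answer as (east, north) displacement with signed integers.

Answer: A is at (east=-21, north=-7) relative to F.

Derivation:
Place F at the origin (east=0, north=0).
  E is 3 units southwest of F: delta (east=-3, north=-3); E at (east=-3, north=-3).
  D is 7 units southwest of E: delta (east=-7, north=-7); D at (east=-10, north=-10).
  C is 8 units west of D: delta (east=-8, north=+0); C at (east=-18, north=-10).
  B is 2 units southeast of C: delta (east=+2, north=-2); B at (east=-16, north=-12).
  A is 5 units northwest of B: delta (east=-5, north=+5); A at (east=-21, north=-7).
Therefore A relative to F: (east=-21, north=-7).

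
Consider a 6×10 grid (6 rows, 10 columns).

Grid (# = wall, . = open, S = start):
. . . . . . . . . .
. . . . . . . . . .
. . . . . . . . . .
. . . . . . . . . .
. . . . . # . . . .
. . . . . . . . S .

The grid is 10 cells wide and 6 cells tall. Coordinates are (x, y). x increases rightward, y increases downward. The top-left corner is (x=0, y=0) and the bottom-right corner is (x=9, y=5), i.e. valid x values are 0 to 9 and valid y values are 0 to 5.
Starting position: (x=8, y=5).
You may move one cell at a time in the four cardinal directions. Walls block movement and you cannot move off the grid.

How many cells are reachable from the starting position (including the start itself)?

Answer: Reachable cells: 59

Derivation:
BFS flood-fill from (x=8, y=5):
  Distance 0: (x=8, y=5)
  Distance 1: (x=8, y=4), (x=7, y=5), (x=9, y=5)
  Distance 2: (x=8, y=3), (x=7, y=4), (x=9, y=4), (x=6, y=5)
  Distance 3: (x=8, y=2), (x=7, y=3), (x=9, y=3), (x=6, y=4), (x=5, y=5)
  Distance 4: (x=8, y=1), (x=7, y=2), (x=9, y=2), (x=6, y=3), (x=4, y=5)
  Distance 5: (x=8, y=0), (x=7, y=1), (x=9, y=1), (x=6, y=2), (x=5, y=3), (x=4, y=4), (x=3, y=5)
  Distance 6: (x=7, y=0), (x=9, y=0), (x=6, y=1), (x=5, y=2), (x=4, y=3), (x=3, y=4), (x=2, y=5)
  Distance 7: (x=6, y=0), (x=5, y=1), (x=4, y=2), (x=3, y=3), (x=2, y=4), (x=1, y=5)
  Distance 8: (x=5, y=0), (x=4, y=1), (x=3, y=2), (x=2, y=3), (x=1, y=4), (x=0, y=5)
  Distance 9: (x=4, y=0), (x=3, y=1), (x=2, y=2), (x=1, y=3), (x=0, y=4)
  Distance 10: (x=3, y=0), (x=2, y=1), (x=1, y=2), (x=0, y=3)
  Distance 11: (x=2, y=0), (x=1, y=1), (x=0, y=2)
  Distance 12: (x=1, y=0), (x=0, y=1)
  Distance 13: (x=0, y=0)
Total reachable: 59 (grid has 59 open cells total)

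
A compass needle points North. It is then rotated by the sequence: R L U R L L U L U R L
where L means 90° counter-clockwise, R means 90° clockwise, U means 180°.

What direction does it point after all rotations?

Answer: Final heading: North

Derivation:
Start: North
  R (right (90° clockwise)) -> East
  L (left (90° counter-clockwise)) -> North
  U (U-turn (180°)) -> South
  R (right (90° clockwise)) -> West
  L (left (90° counter-clockwise)) -> South
  L (left (90° counter-clockwise)) -> East
  U (U-turn (180°)) -> West
  L (left (90° counter-clockwise)) -> South
  U (U-turn (180°)) -> North
  R (right (90° clockwise)) -> East
  L (left (90° counter-clockwise)) -> North
Final: North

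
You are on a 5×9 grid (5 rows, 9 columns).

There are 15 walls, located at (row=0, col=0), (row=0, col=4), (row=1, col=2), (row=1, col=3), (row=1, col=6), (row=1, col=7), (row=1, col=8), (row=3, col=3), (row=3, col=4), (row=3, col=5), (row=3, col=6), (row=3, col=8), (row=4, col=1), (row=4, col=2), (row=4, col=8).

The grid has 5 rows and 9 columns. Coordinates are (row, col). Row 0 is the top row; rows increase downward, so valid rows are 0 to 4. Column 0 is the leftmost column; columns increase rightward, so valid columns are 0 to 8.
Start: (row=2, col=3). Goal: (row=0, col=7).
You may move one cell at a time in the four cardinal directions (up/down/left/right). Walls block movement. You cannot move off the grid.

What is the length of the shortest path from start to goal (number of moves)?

Answer: Shortest path length: 6

Derivation:
BFS from (row=2, col=3) until reaching (row=0, col=7):
  Distance 0: (row=2, col=3)
  Distance 1: (row=2, col=2), (row=2, col=4)
  Distance 2: (row=1, col=4), (row=2, col=1), (row=2, col=5), (row=3, col=2)
  Distance 3: (row=1, col=1), (row=1, col=5), (row=2, col=0), (row=2, col=6), (row=3, col=1)
  Distance 4: (row=0, col=1), (row=0, col=5), (row=1, col=0), (row=2, col=7), (row=3, col=0)
  Distance 5: (row=0, col=2), (row=0, col=6), (row=2, col=8), (row=3, col=7), (row=4, col=0)
  Distance 6: (row=0, col=3), (row=0, col=7), (row=4, col=7)  <- goal reached here
One shortest path (6 moves): (row=2, col=3) -> (row=2, col=4) -> (row=2, col=5) -> (row=1, col=5) -> (row=0, col=5) -> (row=0, col=6) -> (row=0, col=7)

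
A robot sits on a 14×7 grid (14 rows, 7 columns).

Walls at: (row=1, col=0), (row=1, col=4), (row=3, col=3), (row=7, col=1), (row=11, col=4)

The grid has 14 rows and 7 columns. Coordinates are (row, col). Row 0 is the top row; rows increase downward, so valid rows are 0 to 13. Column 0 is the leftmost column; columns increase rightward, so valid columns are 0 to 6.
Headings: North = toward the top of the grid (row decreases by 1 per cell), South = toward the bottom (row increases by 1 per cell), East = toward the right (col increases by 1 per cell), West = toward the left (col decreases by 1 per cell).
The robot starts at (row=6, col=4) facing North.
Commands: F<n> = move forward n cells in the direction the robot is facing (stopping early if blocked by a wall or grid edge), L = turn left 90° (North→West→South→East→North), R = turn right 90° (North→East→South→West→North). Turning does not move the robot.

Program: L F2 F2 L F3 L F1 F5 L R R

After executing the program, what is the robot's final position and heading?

Start: (row=6, col=4), facing North
  L: turn left, now facing West
  F2: move forward 2, now at (row=6, col=2)
  F2: move forward 2, now at (row=6, col=0)
  L: turn left, now facing South
  F3: move forward 3, now at (row=9, col=0)
  L: turn left, now facing East
  F1: move forward 1, now at (row=9, col=1)
  F5: move forward 5, now at (row=9, col=6)
  L: turn left, now facing North
  R: turn right, now facing East
  R: turn right, now facing South
Final: (row=9, col=6), facing South

Answer: Final position: (row=9, col=6), facing South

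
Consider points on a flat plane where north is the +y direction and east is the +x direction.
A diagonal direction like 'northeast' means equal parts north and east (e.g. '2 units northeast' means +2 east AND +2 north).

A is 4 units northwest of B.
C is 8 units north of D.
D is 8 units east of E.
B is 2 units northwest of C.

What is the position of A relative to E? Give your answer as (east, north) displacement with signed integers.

Answer: A is at (east=2, north=14) relative to E.

Derivation:
Place E at the origin (east=0, north=0).
  D is 8 units east of E: delta (east=+8, north=+0); D at (east=8, north=0).
  C is 8 units north of D: delta (east=+0, north=+8); C at (east=8, north=8).
  B is 2 units northwest of C: delta (east=-2, north=+2); B at (east=6, north=10).
  A is 4 units northwest of B: delta (east=-4, north=+4); A at (east=2, north=14).
Therefore A relative to E: (east=2, north=14).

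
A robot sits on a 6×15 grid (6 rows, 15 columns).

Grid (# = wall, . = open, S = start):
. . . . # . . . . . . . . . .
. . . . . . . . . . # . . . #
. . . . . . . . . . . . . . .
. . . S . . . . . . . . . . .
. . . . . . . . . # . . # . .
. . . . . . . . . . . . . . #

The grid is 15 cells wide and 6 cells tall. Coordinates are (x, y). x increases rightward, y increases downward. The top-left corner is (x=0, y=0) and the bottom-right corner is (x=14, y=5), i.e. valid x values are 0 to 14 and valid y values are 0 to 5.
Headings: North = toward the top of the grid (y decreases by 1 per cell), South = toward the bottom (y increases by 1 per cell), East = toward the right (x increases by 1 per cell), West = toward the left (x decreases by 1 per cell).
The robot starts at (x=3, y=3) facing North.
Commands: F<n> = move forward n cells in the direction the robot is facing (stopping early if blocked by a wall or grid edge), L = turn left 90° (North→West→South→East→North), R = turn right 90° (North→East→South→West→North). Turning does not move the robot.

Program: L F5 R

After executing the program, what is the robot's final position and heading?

Start: (x=3, y=3), facing North
  L: turn left, now facing West
  F5: move forward 3/5 (blocked), now at (x=0, y=3)
  R: turn right, now facing North
Final: (x=0, y=3), facing North

Answer: Final position: (x=0, y=3), facing North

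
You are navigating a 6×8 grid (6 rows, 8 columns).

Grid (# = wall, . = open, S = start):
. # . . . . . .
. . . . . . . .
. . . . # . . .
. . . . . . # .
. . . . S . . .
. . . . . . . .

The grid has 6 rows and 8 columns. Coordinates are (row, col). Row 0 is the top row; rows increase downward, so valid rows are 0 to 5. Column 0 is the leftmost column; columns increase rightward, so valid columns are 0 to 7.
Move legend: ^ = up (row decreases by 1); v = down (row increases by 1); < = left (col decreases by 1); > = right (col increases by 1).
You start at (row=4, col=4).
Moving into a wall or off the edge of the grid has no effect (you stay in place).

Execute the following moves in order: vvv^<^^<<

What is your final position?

Answer: Final position: (row=2, col=1)

Derivation:
Start: (row=4, col=4)
  v (down): (row=4, col=4) -> (row=5, col=4)
  v (down): blocked, stay at (row=5, col=4)
  v (down): blocked, stay at (row=5, col=4)
  ^ (up): (row=5, col=4) -> (row=4, col=4)
  < (left): (row=4, col=4) -> (row=4, col=3)
  ^ (up): (row=4, col=3) -> (row=3, col=3)
  ^ (up): (row=3, col=3) -> (row=2, col=3)
  < (left): (row=2, col=3) -> (row=2, col=2)
  < (left): (row=2, col=2) -> (row=2, col=1)
Final: (row=2, col=1)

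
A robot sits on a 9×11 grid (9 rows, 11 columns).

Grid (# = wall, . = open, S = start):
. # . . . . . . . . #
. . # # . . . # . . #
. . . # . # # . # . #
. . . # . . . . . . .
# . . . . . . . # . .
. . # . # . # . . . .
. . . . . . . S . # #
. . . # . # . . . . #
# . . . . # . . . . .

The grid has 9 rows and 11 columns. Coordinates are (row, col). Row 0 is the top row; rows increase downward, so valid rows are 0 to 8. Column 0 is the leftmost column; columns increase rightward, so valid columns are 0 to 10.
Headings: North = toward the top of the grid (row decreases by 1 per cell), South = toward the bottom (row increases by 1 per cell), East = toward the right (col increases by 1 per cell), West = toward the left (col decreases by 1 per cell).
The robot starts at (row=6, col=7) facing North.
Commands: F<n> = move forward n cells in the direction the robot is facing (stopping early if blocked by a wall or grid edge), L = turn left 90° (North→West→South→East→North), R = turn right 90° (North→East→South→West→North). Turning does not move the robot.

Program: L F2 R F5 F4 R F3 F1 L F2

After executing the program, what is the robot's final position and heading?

Start: (row=6, col=7), facing North
  L: turn left, now facing West
  F2: move forward 2, now at (row=6, col=5)
  R: turn right, now facing North
  F5: move forward 3/5 (blocked), now at (row=3, col=5)
  F4: move forward 0/4 (blocked), now at (row=3, col=5)
  R: turn right, now facing East
  F3: move forward 3, now at (row=3, col=8)
  F1: move forward 1, now at (row=3, col=9)
  L: turn left, now facing North
  F2: move forward 2, now at (row=1, col=9)
Final: (row=1, col=9), facing North

Answer: Final position: (row=1, col=9), facing North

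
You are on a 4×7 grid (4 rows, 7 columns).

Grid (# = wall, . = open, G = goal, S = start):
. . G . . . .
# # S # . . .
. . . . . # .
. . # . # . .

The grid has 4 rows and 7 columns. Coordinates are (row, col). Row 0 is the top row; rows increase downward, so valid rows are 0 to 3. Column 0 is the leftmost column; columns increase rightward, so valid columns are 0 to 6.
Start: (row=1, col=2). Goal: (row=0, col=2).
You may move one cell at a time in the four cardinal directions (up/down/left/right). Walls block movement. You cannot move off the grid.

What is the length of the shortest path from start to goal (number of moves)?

BFS from (row=1, col=2) until reaching (row=0, col=2):
  Distance 0: (row=1, col=2)
  Distance 1: (row=0, col=2), (row=2, col=2)  <- goal reached here
One shortest path (1 moves): (row=1, col=2) -> (row=0, col=2)

Answer: Shortest path length: 1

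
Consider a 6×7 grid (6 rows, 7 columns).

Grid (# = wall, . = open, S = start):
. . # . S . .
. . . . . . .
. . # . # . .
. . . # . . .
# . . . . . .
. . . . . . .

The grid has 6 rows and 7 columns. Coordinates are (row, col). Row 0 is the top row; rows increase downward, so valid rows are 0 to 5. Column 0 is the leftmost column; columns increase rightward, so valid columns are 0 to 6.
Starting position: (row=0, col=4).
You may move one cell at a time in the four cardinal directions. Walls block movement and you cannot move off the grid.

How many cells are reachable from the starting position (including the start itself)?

BFS flood-fill from (row=0, col=4):
  Distance 0: (row=0, col=4)
  Distance 1: (row=0, col=3), (row=0, col=5), (row=1, col=4)
  Distance 2: (row=0, col=6), (row=1, col=3), (row=1, col=5)
  Distance 3: (row=1, col=2), (row=1, col=6), (row=2, col=3), (row=2, col=5)
  Distance 4: (row=1, col=1), (row=2, col=6), (row=3, col=5)
  Distance 5: (row=0, col=1), (row=1, col=0), (row=2, col=1), (row=3, col=4), (row=3, col=6), (row=4, col=5)
  Distance 6: (row=0, col=0), (row=2, col=0), (row=3, col=1), (row=4, col=4), (row=4, col=6), (row=5, col=5)
  Distance 7: (row=3, col=0), (row=3, col=2), (row=4, col=1), (row=4, col=3), (row=5, col=4), (row=5, col=6)
  Distance 8: (row=4, col=2), (row=5, col=1), (row=5, col=3)
  Distance 9: (row=5, col=0), (row=5, col=2)
Total reachable: 37 (grid has 37 open cells total)

Answer: Reachable cells: 37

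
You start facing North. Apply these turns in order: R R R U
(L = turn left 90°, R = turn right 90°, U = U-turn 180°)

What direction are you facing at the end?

Start: North
  R (right (90° clockwise)) -> East
  R (right (90° clockwise)) -> South
  R (right (90° clockwise)) -> West
  U (U-turn (180°)) -> East
Final: East

Answer: Final heading: East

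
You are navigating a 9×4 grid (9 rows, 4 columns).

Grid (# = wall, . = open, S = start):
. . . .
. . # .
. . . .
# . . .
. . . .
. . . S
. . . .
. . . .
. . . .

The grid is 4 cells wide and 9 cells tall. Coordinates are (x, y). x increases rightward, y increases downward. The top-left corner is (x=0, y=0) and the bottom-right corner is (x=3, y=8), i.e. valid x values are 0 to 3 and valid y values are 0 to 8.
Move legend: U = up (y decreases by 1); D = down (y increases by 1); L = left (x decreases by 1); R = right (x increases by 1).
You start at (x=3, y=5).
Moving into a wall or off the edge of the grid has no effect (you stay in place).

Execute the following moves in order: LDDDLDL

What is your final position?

Start: (x=3, y=5)
  L (left): (x=3, y=5) -> (x=2, y=5)
  D (down): (x=2, y=5) -> (x=2, y=6)
  D (down): (x=2, y=6) -> (x=2, y=7)
  D (down): (x=2, y=7) -> (x=2, y=8)
  L (left): (x=2, y=8) -> (x=1, y=8)
  D (down): blocked, stay at (x=1, y=8)
  L (left): (x=1, y=8) -> (x=0, y=8)
Final: (x=0, y=8)

Answer: Final position: (x=0, y=8)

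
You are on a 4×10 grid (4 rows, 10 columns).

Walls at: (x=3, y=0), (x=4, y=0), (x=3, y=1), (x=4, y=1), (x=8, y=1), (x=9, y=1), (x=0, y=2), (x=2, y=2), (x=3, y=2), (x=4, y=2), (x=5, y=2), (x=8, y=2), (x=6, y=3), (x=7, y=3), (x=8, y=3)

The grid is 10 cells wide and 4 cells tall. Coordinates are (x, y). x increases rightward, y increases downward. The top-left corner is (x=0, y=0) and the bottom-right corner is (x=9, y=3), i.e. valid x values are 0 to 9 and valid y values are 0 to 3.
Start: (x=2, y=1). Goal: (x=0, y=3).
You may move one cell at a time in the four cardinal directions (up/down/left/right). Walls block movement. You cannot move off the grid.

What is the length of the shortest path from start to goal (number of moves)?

BFS from (x=2, y=1) until reaching (x=0, y=3):
  Distance 0: (x=2, y=1)
  Distance 1: (x=2, y=0), (x=1, y=1)
  Distance 2: (x=1, y=0), (x=0, y=1), (x=1, y=2)
  Distance 3: (x=0, y=0), (x=1, y=3)
  Distance 4: (x=0, y=3), (x=2, y=3)  <- goal reached here
One shortest path (4 moves): (x=2, y=1) -> (x=1, y=1) -> (x=1, y=2) -> (x=1, y=3) -> (x=0, y=3)

Answer: Shortest path length: 4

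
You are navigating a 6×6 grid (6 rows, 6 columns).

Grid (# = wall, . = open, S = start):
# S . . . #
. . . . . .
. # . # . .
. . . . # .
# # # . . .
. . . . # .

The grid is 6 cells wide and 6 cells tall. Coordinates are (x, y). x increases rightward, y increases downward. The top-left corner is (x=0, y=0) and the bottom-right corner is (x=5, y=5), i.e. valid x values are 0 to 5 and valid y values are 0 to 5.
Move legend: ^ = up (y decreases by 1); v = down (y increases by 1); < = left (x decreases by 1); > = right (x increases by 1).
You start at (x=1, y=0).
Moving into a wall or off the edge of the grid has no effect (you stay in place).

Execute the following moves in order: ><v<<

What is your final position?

Start: (x=1, y=0)
  > (right): (x=1, y=0) -> (x=2, y=0)
  < (left): (x=2, y=0) -> (x=1, y=0)
  v (down): (x=1, y=0) -> (x=1, y=1)
  < (left): (x=1, y=1) -> (x=0, y=1)
  < (left): blocked, stay at (x=0, y=1)
Final: (x=0, y=1)

Answer: Final position: (x=0, y=1)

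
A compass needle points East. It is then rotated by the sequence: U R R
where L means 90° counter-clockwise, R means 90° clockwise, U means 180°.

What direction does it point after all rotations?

Start: East
  U (U-turn (180°)) -> West
  R (right (90° clockwise)) -> North
  R (right (90° clockwise)) -> East
Final: East

Answer: Final heading: East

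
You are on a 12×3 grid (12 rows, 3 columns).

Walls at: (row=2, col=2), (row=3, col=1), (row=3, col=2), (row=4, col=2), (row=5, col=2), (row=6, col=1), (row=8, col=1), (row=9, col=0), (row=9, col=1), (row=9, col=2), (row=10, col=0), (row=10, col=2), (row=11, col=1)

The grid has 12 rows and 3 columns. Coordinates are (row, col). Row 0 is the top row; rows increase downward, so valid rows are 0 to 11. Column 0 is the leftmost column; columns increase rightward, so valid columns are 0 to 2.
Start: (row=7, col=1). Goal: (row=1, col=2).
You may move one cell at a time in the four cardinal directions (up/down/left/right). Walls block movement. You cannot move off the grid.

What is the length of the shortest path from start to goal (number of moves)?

BFS from (row=7, col=1) until reaching (row=1, col=2):
  Distance 0: (row=7, col=1)
  Distance 1: (row=7, col=0), (row=7, col=2)
  Distance 2: (row=6, col=0), (row=6, col=2), (row=8, col=0), (row=8, col=2)
  Distance 3: (row=5, col=0)
  Distance 4: (row=4, col=0), (row=5, col=1)
  Distance 5: (row=3, col=0), (row=4, col=1)
  Distance 6: (row=2, col=0)
  Distance 7: (row=1, col=0), (row=2, col=1)
  Distance 8: (row=0, col=0), (row=1, col=1)
  Distance 9: (row=0, col=1), (row=1, col=2)  <- goal reached here
One shortest path (9 moves): (row=7, col=1) -> (row=7, col=0) -> (row=6, col=0) -> (row=5, col=0) -> (row=4, col=0) -> (row=3, col=0) -> (row=2, col=0) -> (row=2, col=1) -> (row=1, col=1) -> (row=1, col=2)

Answer: Shortest path length: 9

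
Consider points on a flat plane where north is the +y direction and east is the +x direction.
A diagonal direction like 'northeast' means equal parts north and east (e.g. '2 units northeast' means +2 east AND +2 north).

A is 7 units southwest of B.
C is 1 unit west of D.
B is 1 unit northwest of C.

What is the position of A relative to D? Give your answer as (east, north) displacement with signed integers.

Answer: A is at (east=-9, north=-6) relative to D.

Derivation:
Place D at the origin (east=0, north=0).
  C is 1 unit west of D: delta (east=-1, north=+0); C at (east=-1, north=0).
  B is 1 unit northwest of C: delta (east=-1, north=+1); B at (east=-2, north=1).
  A is 7 units southwest of B: delta (east=-7, north=-7); A at (east=-9, north=-6).
Therefore A relative to D: (east=-9, north=-6).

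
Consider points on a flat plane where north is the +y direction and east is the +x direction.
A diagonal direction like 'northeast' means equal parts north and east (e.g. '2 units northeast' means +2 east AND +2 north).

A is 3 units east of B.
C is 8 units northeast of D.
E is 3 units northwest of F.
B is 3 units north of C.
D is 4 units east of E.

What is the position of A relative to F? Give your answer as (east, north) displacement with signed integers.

Place F at the origin (east=0, north=0).
  E is 3 units northwest of F: delta (east=-3, north=+3); E at (east=-3, north=3).
  D is 4 units east of E: delta (east=+4, north=+0); D at (east=1, north=3).
  C is 8 units northeast of D: delta (east=+8, north=+8); C at (east=9, north=11).
  B is 3 units north of C: delta (east=+0, north=+3); B at (east=9, north=14).
  A is 3 units east of B: delta (east=+3, north=+0); A at (east=12, north=14).
Therefore A relative to F: (east=12, north=14).

Answer: A is at (east=12, north=14) relative to F.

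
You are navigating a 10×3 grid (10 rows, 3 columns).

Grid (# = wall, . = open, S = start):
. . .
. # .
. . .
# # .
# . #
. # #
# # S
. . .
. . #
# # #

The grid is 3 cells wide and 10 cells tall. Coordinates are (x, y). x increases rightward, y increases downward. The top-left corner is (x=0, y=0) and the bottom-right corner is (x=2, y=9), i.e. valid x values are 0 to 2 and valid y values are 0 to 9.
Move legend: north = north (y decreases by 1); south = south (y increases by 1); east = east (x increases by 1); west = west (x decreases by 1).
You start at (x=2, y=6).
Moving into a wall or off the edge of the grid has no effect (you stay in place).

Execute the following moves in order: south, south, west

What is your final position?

Answer: Final position: (x=1, y=7)

Derivation:
Start: (x=2, y=6)
  south (south): (x=2, y=6) -> (x=2, y=7)
  south (south): blocked, stay at (x=2, y=7)
  west (west): (x=2, y=7) -> (x=1, y=7)
Final: (x=1, y=7)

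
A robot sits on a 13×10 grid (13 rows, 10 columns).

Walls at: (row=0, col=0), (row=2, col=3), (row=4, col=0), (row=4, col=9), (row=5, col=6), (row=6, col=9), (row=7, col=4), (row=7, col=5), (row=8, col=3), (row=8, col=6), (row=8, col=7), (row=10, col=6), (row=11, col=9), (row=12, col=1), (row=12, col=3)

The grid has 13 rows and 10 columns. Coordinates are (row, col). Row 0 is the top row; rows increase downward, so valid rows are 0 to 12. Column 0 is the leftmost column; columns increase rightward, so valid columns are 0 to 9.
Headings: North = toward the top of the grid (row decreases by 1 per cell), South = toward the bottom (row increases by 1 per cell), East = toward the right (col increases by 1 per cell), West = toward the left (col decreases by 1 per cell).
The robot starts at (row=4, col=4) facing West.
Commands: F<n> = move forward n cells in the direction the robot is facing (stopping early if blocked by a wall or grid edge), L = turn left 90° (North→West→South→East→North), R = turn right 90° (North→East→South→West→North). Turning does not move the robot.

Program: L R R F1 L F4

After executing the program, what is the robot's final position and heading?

Start: (row=4, col=4), facing West
  L: turn left, now facing South
  R: turn right, now facing West
  R: turn right, now facing North
  F1: move forward 1, now at (row=3, col=4)
  L: turn left, now facing West
  F4: move forward 4, now at (row=3, col=0)
Final: (row=3, col=0), facing West

Answer: Final position: (row=3, col=0), facing West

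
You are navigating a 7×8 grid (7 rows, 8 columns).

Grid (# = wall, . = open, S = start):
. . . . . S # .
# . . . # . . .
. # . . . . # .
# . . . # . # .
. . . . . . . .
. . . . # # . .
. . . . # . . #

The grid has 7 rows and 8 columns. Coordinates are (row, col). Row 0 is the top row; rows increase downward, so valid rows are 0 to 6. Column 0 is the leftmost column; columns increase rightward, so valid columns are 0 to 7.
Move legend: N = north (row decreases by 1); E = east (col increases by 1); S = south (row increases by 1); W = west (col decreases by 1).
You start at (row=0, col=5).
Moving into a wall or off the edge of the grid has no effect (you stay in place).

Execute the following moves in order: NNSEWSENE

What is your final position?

Start: (row=0, col=5)
  N (north): blocked, stay at (row=0, col=5)
  N (north): blocked, stay at (row=0, col=5)
  S (south): (row=0, col=5) -> (row=1, col=5)
  E (east): (row=1, col=5) -> (row=1, col=6)
  W (west): (row=1, col=6) -> (row=1, col=5)
  S (south): (row=1, col=5) -> (row=2, col=5)
  E (east): blocked, stay at (row=2, col=5)
  N (north): (row=2, col=5) -> (row=1, col=5)
  E (east): (row=1, col=5) -> (row=1, col=6)
Final: (row=1, col=6)

Answer: Final position: (row=1, col=6)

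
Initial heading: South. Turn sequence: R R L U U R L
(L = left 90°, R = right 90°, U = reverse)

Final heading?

Start: South
  R (right (90° clockwise)) -> West
  R (right (90° clockwise)) -> North
  L (left (90° counter-clockwise)) -> West
  U (U-turn (180°)) -> East
  U (U-turn (180°)) -> West
  R (right (90° clockwise)) -> North
  L (left (90° counter-clockwise)) -> West
Final: West

Answer: Final heading: West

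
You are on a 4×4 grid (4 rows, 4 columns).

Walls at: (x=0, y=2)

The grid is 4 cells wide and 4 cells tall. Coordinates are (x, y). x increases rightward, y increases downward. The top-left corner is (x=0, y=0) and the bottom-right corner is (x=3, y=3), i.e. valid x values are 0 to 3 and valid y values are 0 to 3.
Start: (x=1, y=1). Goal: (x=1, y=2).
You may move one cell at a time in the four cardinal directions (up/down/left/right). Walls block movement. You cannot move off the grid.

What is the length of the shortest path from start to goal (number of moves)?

Answer: Shortest path length: 1

Derivation:
BFS from (x=1, y=1) until reaching (x=1, y=2):
  Distance 0: (x=1, y=1)
  Distance 1: (x=1, y=0), (x=0, y=1), (x=2, y=1), (x=1, y=2)  <- goal reached here
One shortest path (1 moves): (x=1, y=1) -> (x=1, y=2)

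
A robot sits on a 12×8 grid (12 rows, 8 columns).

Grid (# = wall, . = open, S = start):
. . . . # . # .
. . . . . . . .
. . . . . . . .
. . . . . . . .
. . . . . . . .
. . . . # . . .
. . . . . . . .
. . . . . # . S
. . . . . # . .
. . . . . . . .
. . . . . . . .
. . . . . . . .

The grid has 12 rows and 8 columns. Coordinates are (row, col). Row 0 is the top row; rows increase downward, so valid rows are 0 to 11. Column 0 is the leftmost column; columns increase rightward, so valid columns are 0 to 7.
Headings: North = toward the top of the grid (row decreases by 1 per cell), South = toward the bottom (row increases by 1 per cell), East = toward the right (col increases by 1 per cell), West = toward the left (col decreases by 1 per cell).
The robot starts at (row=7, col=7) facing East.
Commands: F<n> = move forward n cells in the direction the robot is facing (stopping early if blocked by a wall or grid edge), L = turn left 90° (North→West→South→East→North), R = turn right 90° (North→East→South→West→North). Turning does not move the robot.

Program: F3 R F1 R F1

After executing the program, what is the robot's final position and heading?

Start: (row=7, col=7), facing East
  F3: move forward 0/3 (blocked), now at (row=7, col=7)
  R: turn right, now facing South
  F1: move forward 1, now at (row=8, col=7)
  R: turn right, now facing West
  F1: move forward 1, now at (row=8, col=6)
Final: (row=8, col=6), facing West

Answer: Final position: (row=8, col=6), facing West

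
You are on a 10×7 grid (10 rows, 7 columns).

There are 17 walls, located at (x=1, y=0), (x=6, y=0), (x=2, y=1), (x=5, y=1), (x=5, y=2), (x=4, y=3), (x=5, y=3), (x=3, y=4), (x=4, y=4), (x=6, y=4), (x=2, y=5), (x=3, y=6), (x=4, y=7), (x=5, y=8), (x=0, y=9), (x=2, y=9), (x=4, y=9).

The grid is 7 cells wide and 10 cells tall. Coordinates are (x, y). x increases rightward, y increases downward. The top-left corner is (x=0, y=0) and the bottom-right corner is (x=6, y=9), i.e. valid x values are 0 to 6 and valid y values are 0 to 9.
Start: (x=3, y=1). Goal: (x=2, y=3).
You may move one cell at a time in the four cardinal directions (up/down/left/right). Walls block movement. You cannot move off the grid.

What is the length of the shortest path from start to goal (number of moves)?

Answer: Shortest path length: 3

Derivation:
BFS from (x=3, y=1) until reaching (x=2, y=3):
  Distance 0: (x=3, y=1)
  Distance 1: (x=3, y=0), (x=4, y=1), (x=3, y=2)
  Distance 2: (x=2, y=0), (x=4, y=0), (x=2, y=2), (x=4, y=2), (x=3, y=3)
  Distance 3: (x=5, y=0), (x=1, y=2), (x=2, y=3)  <- goal reached here
One shortest path (3 moves): (x=3, y=1) -> (x=3, y=2) -> (x=2, y=2) -> (x=2, y=3)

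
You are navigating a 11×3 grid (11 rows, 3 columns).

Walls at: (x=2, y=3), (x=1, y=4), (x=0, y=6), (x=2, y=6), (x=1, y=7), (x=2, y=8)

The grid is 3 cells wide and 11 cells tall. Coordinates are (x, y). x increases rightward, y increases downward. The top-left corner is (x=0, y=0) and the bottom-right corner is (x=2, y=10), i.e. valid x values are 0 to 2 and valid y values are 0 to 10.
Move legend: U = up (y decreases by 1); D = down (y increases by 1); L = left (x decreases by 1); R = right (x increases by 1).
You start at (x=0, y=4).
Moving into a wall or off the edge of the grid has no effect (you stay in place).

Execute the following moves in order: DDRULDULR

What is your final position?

Start: (x=0, y=4)
  D (down): (x=0, y=4) -> (x=0, y=5)
  D (down): blocked, stay at (x=0, y=5)
  R (right): (x=0, y=5) -> (x=1, y=5)
  U (up): blocked, stay at (x=1, y=5)
  L (left): (x=1, y=5) -> (x=0, y=5)
  D (down): blocked, stay at (x=0, y=5)
  U (up): (x=0, y=5) -> (x=0, y=4)
  L (left): blocked, stay at (x=0, y=4)
  R (right): blocked, stay at (x=0, y=4)
Final: (x=0, y=4)

Answer: Final position: (x=0, y=4)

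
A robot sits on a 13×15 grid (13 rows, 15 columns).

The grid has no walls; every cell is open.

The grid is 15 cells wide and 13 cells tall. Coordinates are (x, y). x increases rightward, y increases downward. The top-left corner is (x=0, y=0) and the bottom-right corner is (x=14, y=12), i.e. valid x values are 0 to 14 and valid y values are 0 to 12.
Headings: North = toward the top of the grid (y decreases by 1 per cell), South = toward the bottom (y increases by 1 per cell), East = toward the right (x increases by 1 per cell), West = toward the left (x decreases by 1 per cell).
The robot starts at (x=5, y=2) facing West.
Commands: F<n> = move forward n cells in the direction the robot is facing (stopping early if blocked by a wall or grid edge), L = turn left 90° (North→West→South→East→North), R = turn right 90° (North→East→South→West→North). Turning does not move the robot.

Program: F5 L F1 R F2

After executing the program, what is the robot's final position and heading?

Answer: Final position: (x=0, y=3), facing West

Derivation:
Start: (x=5, y=2), facing West
  F5: move forward 5, now at (x=0, y=2)
  L: turn left, now facing South
  F1: move forward 1, now at (x=0, y=3)
  R: turn right, now facing West
  F2: move forward 0/2 (blocked), now at (x=0, y=3)
Final: (x=0, y=3), facing West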